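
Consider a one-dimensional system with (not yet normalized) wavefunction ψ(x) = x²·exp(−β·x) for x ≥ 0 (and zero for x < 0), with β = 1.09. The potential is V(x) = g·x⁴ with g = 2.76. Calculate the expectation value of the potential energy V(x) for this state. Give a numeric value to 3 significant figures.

205.

⟨V⟩ = ∫ V(x)·|ψ|² dx / ∫|ψ|² dx.
Every integrand reduces to terms xʲ·e^(−2βx) on [0, ∞); use ∫₀^∞ xʲ·e^(−2βx) dx = j!/(2β)^(j+1).
State is unnormalized: ∫|ψ|² dx = 0.48745, and ∫ψ*·V(x)·ψ dx = 100.07, so ⟨V⟩ = 100.07 / 0.48745.
⟨V⟩ = 205.30.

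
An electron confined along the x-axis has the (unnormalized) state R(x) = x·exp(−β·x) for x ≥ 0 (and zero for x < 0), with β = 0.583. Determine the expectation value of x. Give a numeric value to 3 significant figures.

⟨x⟩ = ∫ x·|R|² dx / ∫|R|² dx (integrals over the domain).
Every integrand reduces to terms xʲ·e^(−2βx) on [0, ∞); use ∫₀^∞ xʲ·e^(−2βx) dx = j!/(2β)^(j+1).
State is unnormalized: ∫|R|² dx = 1.2616, and ∫R*·x·R dx = 3.2461, so ⟨x⟩ = 3.2461 / 1.2616.
⟨x⟩ = 2.5729.

2.57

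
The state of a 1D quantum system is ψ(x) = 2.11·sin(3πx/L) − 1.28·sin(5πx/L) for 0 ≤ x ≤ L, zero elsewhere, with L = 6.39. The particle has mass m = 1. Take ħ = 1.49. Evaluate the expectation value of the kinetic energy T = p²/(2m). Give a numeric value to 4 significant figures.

3.570

T = −(ħ²/2m) d²/dx², so ⟨T⟩ = −(ħ²/2m) ∫ ψ*·ψ'' dx / ∫|ψ|² dx; with m = 1.
d²/dx² sin(jπx/L) = −(jπ/L)²·sin(jπx/L); on 0 ≤ x ≤ L, ∫sin²(jπx/L) dx = L/2 and ∫sin(jπx/L)·sin(lπx/L) dx = 0 for j ≠ l, so only diagonal terms survive in ∫|ψ|² and ∫ψ·ψ″; ∫ψ·ψ′ dx = [ψ²/2] between the walls = 0.
State is unnormalized: ∫|ψ|² dx = 19.459, and ∫ψ*·(−ħ²/2m · ψ'') dx = 69.463, so ⟨T⟩ = 69.463 / 19.459.
⟨T⟩ = 3.5697.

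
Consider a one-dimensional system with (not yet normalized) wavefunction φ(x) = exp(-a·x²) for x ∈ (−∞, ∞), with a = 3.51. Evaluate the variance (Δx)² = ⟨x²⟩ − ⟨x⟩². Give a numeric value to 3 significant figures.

0.0712

Compute ⟨x⟩ and ⟨x²⟩ separately, then (Δx)² = ⟨x²⟩ − ⟨x⟩².
Gaussian moments: ∫x^(2j)·e^(−2ax²) dx = (2j−1)!!/(4a)^j · √(π/(2a)), odd powers integrate to 0; here √(π/(2a)) = 0.66897.
Normalization: ∫|φ|² dx = 0.66897.
⟨x⟩ = 0.0000 and ⟨x²⟩ = 0.071225.
(Δx)² = 0.071225 − (0.0000)² = 0.071225.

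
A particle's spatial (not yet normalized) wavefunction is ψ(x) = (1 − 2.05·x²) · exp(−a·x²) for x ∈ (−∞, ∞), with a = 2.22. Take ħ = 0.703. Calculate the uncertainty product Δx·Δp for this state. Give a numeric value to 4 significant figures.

0.4389

Δx = √(⟨x²⟩−⟨x⟩²), Δp = √(⟨p²⟩−⟨p⟩²).
Expand each integrand as polynomial × e^(−2ax²) and use ∫x^(2j)·e^(−2ax²) dx = (2j−1)!!/(4a)^j · √(π/(2a)), odd powers → 0; here √(π/(2a)) = 0.84117. Differentiate with the product rule, d/dx e^(−ax²) = −2ax·e^(−ax²).
Normalization: ∫|ψ|² dx = 0.58728.
⟨x⟩ = 0.0000, ⟨x²⟩ = 0.066822 ⇒ Δx = 0.25850.
⟨p⟩ = 0.0000, ⟨p²⟩ = 2.8833 ⇒ Δp = 1.6980.
Δx·Δp = 0.43894.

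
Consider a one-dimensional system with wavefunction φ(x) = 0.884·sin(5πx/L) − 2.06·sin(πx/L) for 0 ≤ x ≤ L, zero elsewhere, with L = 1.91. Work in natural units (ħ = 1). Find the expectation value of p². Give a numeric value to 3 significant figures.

p² φ = −ħ² d²φ/dx²; ⟨p²⟩ = −ħ² ∫ φ*·φ'' dx / ∫|φ|² dx.
d²/dx² sin(jπx/L) = −(jπ/L)²·sin(jπx/L); on 0 ≤ x ≤ L, ∫sin²(jπx/L) dx = L/2 and ∫sin(jπx/L)·sin(lπx/L) dx = 0 for j ≠ l, so only diagonal terms survive in ∫|φ|² and ∫φ·φ″; ∫φ·φ′ dx = [φ²/2] between the walls = 0.
State is unnormalized: ∫|φ|² dx = 4.7989, and ∫φ*·(−ħ² φ'') dx = 61.440, so ⟨p²⟩ = 61.440 / 4.7989.
⟨p²⟩ = 12.803.

12.8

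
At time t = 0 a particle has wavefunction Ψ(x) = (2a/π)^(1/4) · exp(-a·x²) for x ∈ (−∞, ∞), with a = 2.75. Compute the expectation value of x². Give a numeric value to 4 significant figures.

⟨x²⟩ = ∫ x²·|Ψ|² dx (integrals over the domain).
Gaussian moments: ∫x^(2j)·e^(−2ax²) dx = (2j−1)!!/(4a)^j · √(π/(2a)), odd powers integrate to 0; here √(π/(2a)) = 0.75578.
⟨x²⟩ = 0.090909.

0.09091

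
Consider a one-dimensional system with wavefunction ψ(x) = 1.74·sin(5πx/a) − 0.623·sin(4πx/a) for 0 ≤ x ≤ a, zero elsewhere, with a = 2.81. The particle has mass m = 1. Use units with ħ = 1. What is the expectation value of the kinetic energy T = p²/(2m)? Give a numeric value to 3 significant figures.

15.0

T = −(ħ²/2m) d²/dx², so ⟨T⟩ = −(ħ²/2m) ∫ ψ*·ψ'' dx / ∫|ψ|² dx; with m = 1.
d²/dx² sin(jπx/a) = −(jπ/a)²·sin(jπx/a); on 0 ≤ x ≤ a, ∫sin²(jπx/a) dx = a/2 and ∫sin(jπx/a)·sin(lπx/a) dx = 0 for j ≠ l, so only diagonal terms survive in ∫|ψ|² and ∫ψ·ψ″; ∫ψ·ψ′ dx = [ψ²/2] between the walls = 0.
State is unnormalized: ∫|ψ|² dx = 4.7991, and ∫ψ*·(−ħ²/2m · ψ'') dx = 71.915, so ⟨T⟩ = 71.915 / 4.7991.
⟨T⟩ = 14.985.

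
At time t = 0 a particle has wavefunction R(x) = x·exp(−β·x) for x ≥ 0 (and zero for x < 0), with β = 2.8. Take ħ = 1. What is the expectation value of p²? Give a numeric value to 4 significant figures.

p² R = −ħ² d²R/dx²; ⟨p²⟩ = −ħ² ∫ R*·R'' dx / ∫|R|² dx.
Differentiate x·exp(−β·x) with the product rule; every integrand then reduces to terms xʲ·e^(−2βx) on [0, ∞), with ∫₀^∞ xʲ·e^(−2βx) dx = j!/(2β)^(j+1).
State is unnormalized: ∫|R|² dx = 0.011388, and ∫R*·(−ħ² R'') dx = 0.089286, so ⟨p²⟩ = 0.089286 / 0.011388.
⟨p²⟩ = 7.8400.

7.840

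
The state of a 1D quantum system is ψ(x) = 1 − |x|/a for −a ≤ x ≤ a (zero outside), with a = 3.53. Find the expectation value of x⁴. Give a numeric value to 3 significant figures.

⟨x⁴⟩ = ∫ x⁴·|ψ|² dx / ∫|ψ|² dx (integrals over the domain).
ψ is even, so ∫ over [−a, a] = 2∫₀ᵃ with ψ = 1 − x/a there: ∫₀ᵃ (1 − x/a)² dx = a/3, ∫₀ᵃ x²(1 − x/a)² dx = a³/30, ∫₀ᵃ x⁴(1 − x/a)² dx = a⁵/105.
State is unnormalized: ∫|ψ|² dx = 2.3533, and ∫ψ*·x⁴·ψ dx = 10.440, so ⟨x⁴⟩ = 10.440 / 2.3533.
⟨x⁴⟩ = 4.4364.

4.44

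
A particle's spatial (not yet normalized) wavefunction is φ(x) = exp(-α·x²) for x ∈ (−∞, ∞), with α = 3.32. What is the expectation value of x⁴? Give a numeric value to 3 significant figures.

⟨x⁴⟩ = ∫ x⁴·|φ|² dx / ∫|φ|² dx (integrals over the domain).
Gaussian moments: ∫x^(2j)·e^(−2αx²) dx = (2j−1)!!/(4α)^j · √(π/(2α)), odd powers integrate to 0; here √(π/(2α)) = 0.68785.
State is unnormalized: ∫|φ|² dx = 0.68785, and ∫φ*·x⁴·φ dx = 0.011701, so ⟨x⁴⟩ = 0.011701 / 0.68785.
⟨x⁴⟩ = 0.017011.

0.0170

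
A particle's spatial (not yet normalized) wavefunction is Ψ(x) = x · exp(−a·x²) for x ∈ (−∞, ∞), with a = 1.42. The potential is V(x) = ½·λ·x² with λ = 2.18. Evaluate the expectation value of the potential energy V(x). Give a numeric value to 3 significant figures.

⟨V⟩ = ∫ V(x)·|Ψ|² dx / ∫|Ψ|² dx.
Expand each integrand as polynomial × e^(−2ax²) and use ∫x^(2j)·e^(−2ax²) dx = (2j−1)!!/(4a)^j · √(π/(2a)), odd powers → 0; here √(π/(2a)) = 1.0518.
State is unnormalized: ∫|Ψ|² dx = 0.18517, and ∫Ψ*·V(x)·Ψ dx = 0.10660, so ⟨V⟩ = 0.10660 / 0.18517.
⟨V⟩ = 0.57570.

0.576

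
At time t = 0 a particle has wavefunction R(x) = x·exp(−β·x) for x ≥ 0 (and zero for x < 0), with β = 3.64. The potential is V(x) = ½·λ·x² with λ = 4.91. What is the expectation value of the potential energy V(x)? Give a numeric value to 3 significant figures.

⟨V⟩ = ∫ V(x)·|R|² dx / ∫|R|² dx.
Every integrand reduces to terms xʲ·e^(−2βx) on [0, ∞); use ∫₀^∞ xʲ·e^(−2βx) dx = j!/(2β)^(j+1).
State is unnormalized: ∫|R|² dx = 0.0051837, and ∫R*·V(x)·R dx = 0.0028814, so ⟨V⟩ = 0.0028814 / 0.0051837.
⟨V⟩ = 0.55587.

0.556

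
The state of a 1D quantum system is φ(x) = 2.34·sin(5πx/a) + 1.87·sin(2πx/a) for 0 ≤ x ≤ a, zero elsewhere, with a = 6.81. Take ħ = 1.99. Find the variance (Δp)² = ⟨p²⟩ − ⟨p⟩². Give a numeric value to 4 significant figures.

Compute ⟨p⟩ and ⟨p²⟩ separately; (Δp)² = ⟨p²⟩ − ⟨p⟩².
d²/dx² sin(jπx/a) = −(jπ/a)²·sin(jπx/a); on 0 ≤ x ≤ a, ∫sin²(jπx/a) dx = a/2 and ∫sin(jπx/a)·sin(lπx/a) dx = 0 for j ≠ l, so only diagonal terms survive in ∫|φ|² and ∫φ·φ″; ∫φ·φ′ dx = [φ²/2] between the walls = 0.
Normalization: ∫|φ|² dx = 30.551.
⟨p⟩ = 0.0000 and ⟨p²⟩ = 14.172.
(Δp)² = 14.172 − (0.0000)² = 14.172.

14.17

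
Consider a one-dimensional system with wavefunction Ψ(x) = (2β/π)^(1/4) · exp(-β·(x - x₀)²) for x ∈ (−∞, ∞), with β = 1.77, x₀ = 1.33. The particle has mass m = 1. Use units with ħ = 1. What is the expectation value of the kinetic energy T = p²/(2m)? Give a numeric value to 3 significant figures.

0.885

T = −(ħ²/2m) d²/dx², so ⟨T⟩ = −(ħ²/2m) ∫ Ψ*·Ψ'' dx; with m = 1.
Gaussian moments (u = x − x₀): ∫u^(2j)·e^(−2βu²) du = (2j−1)!!/(4β)^j · √(π/(2β)), odd powers integrate to 0; here √(π/(2β)) = 0.94205. Derivatives: d/dx e^(−βu²) = −2βu·e^(−βu²), d²/dx² e^(−βu²) = (4β²u² − 2β)·e^(−βu²).
⟨T⟩ = 0.88500.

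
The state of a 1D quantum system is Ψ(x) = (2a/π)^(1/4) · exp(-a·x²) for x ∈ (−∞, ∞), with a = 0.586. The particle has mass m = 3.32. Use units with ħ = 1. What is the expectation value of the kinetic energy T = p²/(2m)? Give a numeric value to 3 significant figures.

0.0883

T = −(ħ²/2m) d²/dx², so ⟨T⟩ = −(ħ²/2m) ∫ Ψ*·Ψ'' dx; with m = 3.32.
Gaussian moments: ∫x^(2j)·e^(−2ax²) dx = (2j−1)!!/(4a)^j · √(π/(2a)), odd powers integrate to 0; here √(π/(2a)) = 1.6372. Derivatives: d/dx e^(−ax²) = −2ax·e^(−ax²), d²/dx² e^(−ax²) = (4a²x² − 2a)·e^(−ax²).
⟨T⟩ = 0.088253.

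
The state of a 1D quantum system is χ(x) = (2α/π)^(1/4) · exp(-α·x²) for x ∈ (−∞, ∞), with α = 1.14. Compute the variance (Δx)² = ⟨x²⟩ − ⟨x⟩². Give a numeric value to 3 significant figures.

Compute ⟨x⟩ and ⟨x²⟩ separately, then (Δx)² = ⟨x²⟩ − ⟨x⟩².
Gaussian moments: ∫x^(2j)·e^(−2αx²) dx = (2j−1)!!/(4α)^j · √(π/(2α)), odd powers integrate to 0; here √(π/(2α)) = 1.1738.
⟨x⟩ = 0.0000 and ⟨x²⟩ = 0.21930.
(Δx)² = 0.21930 − (0.0000)² = 0.21930.

0.219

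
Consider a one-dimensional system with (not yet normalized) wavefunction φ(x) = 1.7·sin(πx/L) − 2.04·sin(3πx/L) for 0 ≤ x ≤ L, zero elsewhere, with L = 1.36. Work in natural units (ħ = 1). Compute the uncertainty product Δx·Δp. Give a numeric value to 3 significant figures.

Δx = √(⟨x²⟩−⟨x⟩²), Δp = √(⟨p²⟩−⟨p⟩²).
On 0 ≤ x ≤ L (j ≠ l): ∫sin²(jπx/L) dx = L/2, ∫sin(jπx/L)·sin(lπx/L) dx = 0; diagonal moments ∫x·sin²(jπx/L) dx = L²/4, ∫x²·sin²(jπx/L) dx = L³·(1/6 − 1/(4j²π²)); cross terms ∫x·sin(jπx/L)·sin(lπx/L) dx = 0 for j + l even and −4jlL²/(π²(j² − l²)²) for j + l odd, ∫x²·sin(jπx/L)·sin(lπx/L) dx = (−1)^(j+l)·4jlL³/(π²(j² − l²)²); higher powers the same way via product-to-sum and parts. d²/dx² sin(jπx/L) = −(jπ/L)²·sin(jπx/L); on 0 ≤ x ≤ L, ∫sin²(jπx/L) dx = L/2 and ∫sin(jπx/L)·sin(lπx/L) dx = 0 for j ≠ l, so only diagonal terms survive in ∫|φ|² and ∫φ·φ″; ∫φ·φ′ dx = [φ²/2] between the walls = 0.
Normalization: ∫|φ|² dx = 4.7951.
⟨x⟩ = 0.68000, ⟨x²⟩ = 0.50286 ⇒ Δx = 0.20115.
⟨p⟩ = 0.0000, ⟨p²⟩ = 30.529 ⇒ Δp = 5.5253.
Δx·Δp = 1.1114.

1.11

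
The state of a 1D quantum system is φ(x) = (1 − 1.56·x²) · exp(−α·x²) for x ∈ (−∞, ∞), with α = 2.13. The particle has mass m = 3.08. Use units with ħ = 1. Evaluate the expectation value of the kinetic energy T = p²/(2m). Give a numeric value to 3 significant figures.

0.754

T = −(ħ²/2m) d²/dx², so ⟨T⟩ = −(ħ²/2m) ∫ φ*·φ'' dx / ∫|φ|² dx; with m = 3.08.
Expand each integrand as polynomial × e^(−2αx²) and use ∫x^(2j)·e^(−2αx²) dx = (2j−1)!!/(4α)^j · √(π/(2α)), odd powers → 0; here √(π/(2α)) = 0.85876. Differentiate with the product rule, d/dx e^(−αx²) = −2αx·e^(−αx²).
State is unnormalized: ∫|φ|² dx = 0.63065, and ∫φ*·(−ħ²/2m · φ'') dx = 0.47536, so ⟨T⟩ = 0.47536 / 0.63065.
⟨T⟩ = 0.75377.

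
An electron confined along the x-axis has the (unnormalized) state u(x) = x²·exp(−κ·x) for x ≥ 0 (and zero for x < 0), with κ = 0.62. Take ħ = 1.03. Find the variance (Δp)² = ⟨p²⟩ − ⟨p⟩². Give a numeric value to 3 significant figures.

0.136

Compute ⟨p⟩ and ⟨p²⟩ separately; (Δp)² = ⟨p²⟩ − ⟨p⟩².
Differentiate x²·exp(−κ·x) with the product rule; every integrand then reduces to terms xʲ·e^(−2κx) on [0, ∞), with ∫₀^∞ xʲ·e^(−2κx) dx = j!/(2κ)^(j+1).
Normalization: ∫|u|² dx = 8.1866.
⟨p⟩ = 0.0000 and ⟨p²⟩ = 0.13594.
(Δp)² = 0.13594 − (0.0000)² = 0.13594.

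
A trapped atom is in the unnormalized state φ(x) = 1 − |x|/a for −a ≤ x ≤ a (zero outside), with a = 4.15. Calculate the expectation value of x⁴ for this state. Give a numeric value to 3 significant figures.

⟨x⁴⟩ = ∫ x⁴·|φ|² dx / ∫|φ|² dx (integrals over the domain).
φ is even, so ∫ over [−a, a] = 2∫₀ᵃ with φ = 1 − x/a there: ∫₀ᵃ (1 − x/a)² dx = a/3, ∫₀ᵃ x²(1 − x/a)² dx = a³/30, ∫₀ᵃ x⁴(1 − x/a)² dx = a⁵/105.
State is unnormalized: ∫|φ|² dx = 2.7667, and ∫φ*·x⁴·φ dx = 23.447, so ⟨x⁴⟩ = 23.447 / 2.7667.
⟨x⁴⟩ = 8.4747.

8.47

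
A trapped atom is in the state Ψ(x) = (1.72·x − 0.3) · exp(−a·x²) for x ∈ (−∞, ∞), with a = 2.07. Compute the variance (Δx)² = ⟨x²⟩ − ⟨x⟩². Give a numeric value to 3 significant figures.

Compute ⟨x⟩ and ⟨x²⟩ separately, then (Δx)² = ⟨x²⟩ − ⟨x⟩².
Expand each integrand as polynomial × e^(−2ax²) and use ∫x^(2j)·e^(−2ax²) dx = (2j−1)!!/(4a)^j · √(π/(2a)), odd powers → 0; here √(π/(2a)) = 0.87111.
Normalization: ∫|Ψ|² dx = 0.38964.
⟨x⟩ = -0.27865 and ⟨x²⟩ = 0.31372.
(Δx)² = 0.31372 − (-0.27865)² = 0.23607.

0.236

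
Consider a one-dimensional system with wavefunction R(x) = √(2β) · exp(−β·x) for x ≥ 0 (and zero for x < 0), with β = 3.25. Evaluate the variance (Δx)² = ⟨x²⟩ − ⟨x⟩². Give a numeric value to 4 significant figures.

0.02367

Compute ⟨x⟩ and ⟨x²⟩ separately, then (Δx)² = ⟨x²⟩ − ⟨x⟩².
Every integrand reduces to terms xʲ·e^(−2βx) on [0, ∞); use ∫₀^∞ xʲ·e^(−2βx) dx = j!/(2β)^(j+1).
⟨x⟩ = 0.15385 and ⟨x²⟩ = 0.047337.
(Δx)² = 0.047337 − (0.15385)² = 0.023669.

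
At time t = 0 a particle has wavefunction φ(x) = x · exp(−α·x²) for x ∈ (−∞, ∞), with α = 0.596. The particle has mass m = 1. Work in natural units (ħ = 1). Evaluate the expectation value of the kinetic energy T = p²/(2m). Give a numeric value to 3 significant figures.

0.894

T = −(ħ²/2m) d²/dx², so ⟨T⟩ = −(ħ²/2m) ∫ φ*·φ'' dx / ∫|φ|² dx; with m = 1.
Expand each integrand as polynomial × e^(−2αx²) and use ∫x^(2j)·e^(−2αx²) dx = (2j−1)!!/(4α)^j · √(π/(2α)), odd powers → 0; here √(π/(2α)) = 1.6234. Differentiate with the product rule, d/dx e^(−αx²) = −2αx·e^(−αx²).
State is unnormalized: ∫|φ|² dx = 0.68097, and ∫φ*·(−ħ²/2m · φ'') dx = 0.60879, so ⟨T⟩ = 0.60879 / 0.68097.
⟨T⟩ = 0.89400.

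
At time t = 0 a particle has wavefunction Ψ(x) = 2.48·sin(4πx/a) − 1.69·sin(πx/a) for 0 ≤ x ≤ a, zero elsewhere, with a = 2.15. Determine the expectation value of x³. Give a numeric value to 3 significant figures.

⟨x³⟩ = ∫ x³·|Ψ|² dx / ∫|Ψ|² dx (integrals over the domain).
On 0 ≤ x ≤ a (j ≠ l): ∫sin²(jπx/a) dx = a/2, ∫sin(jπx/a)·sin(lπx/a) dx = 0; diagonal moments ∫x·sin²(jπx/a) dx = a²/4, ∫x²·sin²(jπx/a) dx = a³·(1/6 − 1/(4j²π²)); cross terms ∫x·sin(jπx/a)·sin(lπx/a) dx = 0 for j + l even and −4jla²/(π²(j² − l²)²) for j + l odd, ∫x²·sin(jπx/a)·sin(lπx/a) dx = (−1)^(j+l)·4jla³/(π²(j² − l²)²); higher powers the same way via product-to-sum and parts.
State is unnormalized: ∫|Ψ|² dx = 9.6820, and ∫Ψ*·x³·Ψ dx = 23.242, so ⟨x³⟩ = 23.242 / 9.6820.
⟨x³⟩ = 2.4006.

2.40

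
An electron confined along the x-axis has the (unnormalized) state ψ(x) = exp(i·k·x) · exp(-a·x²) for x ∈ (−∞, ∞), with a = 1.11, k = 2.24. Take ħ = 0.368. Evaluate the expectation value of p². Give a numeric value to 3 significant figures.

0.830

p² ψ = −ħ² d²ψ/dx²; ⟨p²⟩ = −ħ² ∫ ψ*·ψ'' dx / ∫|ψ|² dx.
Gaussian moments: ∫x^(2j)·e^(−2ax²) dx = (2j−1)!!/(4a)^j · √(π/(2a)), odd powers integrate to 0; here √(π/(2a)) = 1.1896. Derivatives: ψ′ = (ik − 2ax)·ψ, ψ″ = ((ik − 2ax)² − 2a)·ψ; the odd-in-x pieces drop out.
State is unnormalized: ∫|ψ|² dx = 1.1896, and ∫ψ*·(−ħ² ψ'') dx = 0.98715, so ⟨p²⟩ = 0.98715 / 1.1896.
⟨p²⟩ = 0.82982.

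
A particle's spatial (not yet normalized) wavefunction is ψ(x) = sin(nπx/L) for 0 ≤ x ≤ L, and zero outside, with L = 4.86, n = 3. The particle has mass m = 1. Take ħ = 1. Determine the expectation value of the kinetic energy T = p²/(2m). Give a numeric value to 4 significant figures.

1.880

T = −(ħ²/2m) d²/dx², so ⟨T⟩ = −(ħ²/2m) ∫ ψ*·ψ'' dx / ∫|ψ|² dx; with m = 1.
d/dx sin(nπx/L) = (nπ/L)·cos(nπx/L) and d²/dx² sin(nπx/L) = −(nπ/L)²·sin(nπx/L); on 0 ≤ x ≤ L, ∫sin²(nπx/L) dx = L/2 and ∫sin(nπx/L)·cos(nπx/L) dx = 0.
State is unnormalized: ∫|ψ|² dx = 2.4300, and ∫ψ*·(−ħ²/2m · ψ'') dx = 4.5693, so ⟨T⟩ = 4.5693 / 2.4300.
⟨T⟩ = 1.8804.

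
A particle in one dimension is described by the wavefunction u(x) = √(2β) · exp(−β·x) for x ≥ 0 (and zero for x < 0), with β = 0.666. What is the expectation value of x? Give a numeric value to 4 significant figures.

0.7508

⟨x⟩ = ∫ x·|u|² dx (integrals over the domain).
Every integrand reduces to terms xʲ·e^(−2βx) on [0, ∞); use ∫₀^∞ xʲ·e^(−2βx) dx = j!/(2β)^(j+1).
⟨x⟩ = 0.75075.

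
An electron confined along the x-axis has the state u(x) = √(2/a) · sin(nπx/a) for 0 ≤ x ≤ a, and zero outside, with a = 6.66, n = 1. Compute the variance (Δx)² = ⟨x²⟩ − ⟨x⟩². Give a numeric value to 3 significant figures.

Compute ⟨x⟩ and ⟨x²⟩ separately, then (Δx)² = ⟨x²⟩ − ⟨x⟩².
With sin²θ = (1 − cos2θ)/2 on 0 ≤ x ≤ a: ∫sin²(nπx/a) dx = a/2, ∫x·sin²(nπx/a) dx = a²/4, ∫x²·sin²(nπx/a) dx = a³·(1/6 − 1/(4n²π²)); higher powers xᵏ the same way, integrating xᵏ·cos(2nπx/a) by parts.
⟨x⟩ = 3.3300 and ⟨x²⟩ = 12.538.
(Δx)² = 12.538 − (3.3300)² = 1.4492.

1.45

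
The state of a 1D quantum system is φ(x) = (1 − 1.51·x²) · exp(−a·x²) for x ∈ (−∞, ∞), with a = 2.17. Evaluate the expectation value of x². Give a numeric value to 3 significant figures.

0.0636

⟨x²⟩ = ∫ x²·|φ|² dx / ∫|φ|² dx (integrals over the domain).
Expand each integrand as polynomial × e^(−2ax²) and use ∫x^(2j)·e^(−2ax²) dx = (2j−1)!!/(4a)^j · √(π/(2a)), odd powers → 0; here √(π/(2a)) = 0.85081.
State is unnormalized: ∫|φ|² dx = 0.63203, and ∫φ*·x²·φ dx = 0.040204, so ⟨x²⟩ = 0.040204 / 0.63203.
⟨x²⟩ = 0.063611.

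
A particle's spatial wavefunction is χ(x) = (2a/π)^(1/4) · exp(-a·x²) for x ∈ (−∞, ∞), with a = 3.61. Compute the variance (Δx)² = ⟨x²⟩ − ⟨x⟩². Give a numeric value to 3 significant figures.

Compute ⟨x⟩ and ⟨x²⟩ separately, then (Δx)² = ⟨x²⟩ − ⟨x⟩².
Gaussian moments: ∫x^(2j)·e^(−2ax²) dx = (2j−1)!!/(4a)^j · √(π/(2a)), odd powers integrate to 0; here √(π/(2a)) = 0.65964.
⟨x⟩ = 0.0000 and ⟨x²⟩ = 0.069252.
(Δx)² = 0.069252 − (0.0000)² = 0.069252.

0.0693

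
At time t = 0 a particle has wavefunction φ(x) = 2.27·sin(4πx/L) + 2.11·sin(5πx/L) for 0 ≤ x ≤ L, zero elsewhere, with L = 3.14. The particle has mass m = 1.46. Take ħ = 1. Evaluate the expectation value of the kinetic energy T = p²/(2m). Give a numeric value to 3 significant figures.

T = −(ħ²/2m) d²/dx², so ⟨T⟩ = −(ħ²/2m) ∫ φ*·φ'' dx / ∫|φ|² dx; with m = 1.46.
d²/dx² sin(jπx/L) = −(jπ/L)²·sin(jπx/L); on 0 ≤ x ≤ L, ∫sin²(jπx/L) dx = L/2 and ∫sin(jπx/L)·sin(lπx/L) dx = 0 for j ≠ l, so only diagonal terms survive in ∫|φ|² and ∫φ·φ″; ∫φ·φ′ dx = [φ²/2] between the walls = 0.
State is unnormalized: ∫|φ|² dx = 15.080, and ∫φ*·(−ħ²/2m · φ'') dx = 104.28, so ⟨T⟩ = 104.28 / 15.080.
⟨T⟩ = 6.9151.

6.92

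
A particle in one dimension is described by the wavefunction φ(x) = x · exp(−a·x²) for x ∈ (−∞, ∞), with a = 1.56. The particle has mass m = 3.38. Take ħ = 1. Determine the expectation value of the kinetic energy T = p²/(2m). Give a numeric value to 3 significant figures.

0.692

T = −(ħ²/2m) d²/dx², so ⟨T⟩ = −(ħ²/2m) ∫ φ*·φ'' dx / ∫|φ|² dx; with m = 3.38.
Expand each integrand as polynomial × e^(−2ax²) and use ∫x^(2j)·e^(−2ax²) dx = (2j−1)!!/(4a)^j · √(π/(2a)), odd powers → 0; here √(π/(2a)) = 1.0035. Differentiate with the product rule, d/dx e^(−ax²) = −2ax·e^(−ax²).
State is unnormalized: ∫|φ|² dx = 0.16081, and ∫φ*·(−ħ²/2m · φ'') dx = 0.11133, so ⟨T⟩ = 0.11133 / 0.16081.
⟨T⟩ = 0.69231.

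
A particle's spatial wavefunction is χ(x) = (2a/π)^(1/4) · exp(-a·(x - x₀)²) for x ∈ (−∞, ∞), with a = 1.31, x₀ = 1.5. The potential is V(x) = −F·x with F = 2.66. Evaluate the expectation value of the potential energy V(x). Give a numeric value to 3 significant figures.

-3.99

⟨V⟩ = ∫ V(x)·|χ|² dx.
Gaussian moments (u = x − x₀): ∫u^(2j)·e^(−2au²) du = (2j−1)!!/(4a)^j · √(π/(2a)), odd powers integrate to 0; here √(π/(2a)) = 1.0950.
⟨V⟩ = -3.9900.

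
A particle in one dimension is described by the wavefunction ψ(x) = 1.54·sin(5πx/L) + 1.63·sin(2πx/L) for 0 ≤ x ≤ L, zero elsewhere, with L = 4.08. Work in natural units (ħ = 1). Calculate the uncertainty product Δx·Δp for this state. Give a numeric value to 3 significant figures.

3.22

Δx = √(⟨x²⟩−⟨x⟩²), Δp = √(⟨p²⟩−⟨p⟩²).
On 0 ≤ x ≤ L (j ≠ l): ∫sin²(jπx/L) dx = L/2, ∫sin(jπx/L)·sin(lπx/L) dx = 0; diagonal moments ∫x·sin²(jπx/L) dx = L²/4, ∫x²·sin²(jπx/L) dx = L³·(1/6 − 1/(4j²π²)); cross terms ∫x·sin(jπx/L)·sin(lπx/L) dx = 0 for j + l even and −4jlL²/(π²(j² − l²)²) for j + l odd, ∫x²·sin(jπx/L)·sin(lπx/L) dx = (−1)^(j+l)·4jlL³/(π²(j² − l²)²); higher powers the same way via product-to-sum and parts. d²/dx² sin(jπx/L) = −(jπ/L)²·sin(jπx/L); on 0 ≤ x ≤ L, ∫sin²(jπx/L) dx = L/2 and ∫sin(jπx/L)·sin(lπx/L) dx = 0 for j ≠ l, so only diagonal terms survive in ∫|ψ|² and ∫ψ·ψ″; ∫ψ·ψ′ dx = [ψ²/2] between the walls = 0.
Normalization: ∫|ψ|² dx = 10.258.
⟨x⟩ = 1.9651, ⟨x²⟩ = 5.1160 ⇒ Δx = 1.1200.
⟨p⟩ = 0.0000, ⟨p²⟩ = 8.2438 ⇒ Δp = 2.8712.
Δx·Δp = 3.2156.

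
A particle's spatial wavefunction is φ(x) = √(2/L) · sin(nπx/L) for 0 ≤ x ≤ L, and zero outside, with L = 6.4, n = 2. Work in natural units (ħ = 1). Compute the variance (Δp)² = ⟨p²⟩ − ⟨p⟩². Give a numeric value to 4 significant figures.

0.9638

Compute ⟨p⟩ and ⟨p²⟩ separately; (Δp)² = ⟨p²⟩ − ⟨p⟩².
d/dx sin(nπx/L) = (nπ/L)·cos(nπx/L) and d²/dx² sin(nπx/L) = −(nπ/L)²·sin(nπx/L); on 0 ≤ x ≤ L, ∫sin²(nπx/L) dx = L/2 and ∫sin(nπx/L)·cos(nπx/L) dx = 0.
⟨p⟩ = 0.0000 and ⟨p²⟩ = 0.96383.
(Δp)² = 0.96383 − (0.0000)² = 0.96383.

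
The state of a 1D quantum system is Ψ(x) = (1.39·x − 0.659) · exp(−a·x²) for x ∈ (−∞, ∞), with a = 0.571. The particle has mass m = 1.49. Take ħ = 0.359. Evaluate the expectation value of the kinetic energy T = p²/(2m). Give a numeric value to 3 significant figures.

T = −(ħ²/2m) d²/dx², so ⟨T⟩ = −(ħ²/2m) ∫ Ψ*·Ψ'' dx / ∫|Ψ|² dx; with m = 1.49.
Expand each integrand as polynomial × e^(−2ax²) and use ∫x^(2j)·e^(−2ax²) dx = (2j−1)!!/(4a)^j · √(π/(2a)), odd powers → 0; here √(π/(2a)) = 1.6586. Differentiate with the product rule, d/dx e^(−ax²) = −2ax·e^(−ax²).
State is unnormalized: ∫|Ψ|² dx = 2.1234, and ∫Ψ*·(−ħ²/2m · Ψ'') dx = 0.12173, so ⟨T⟩ = 0.12173 / 2.1234.
⟨T⟩ = 0.057331.

0.0573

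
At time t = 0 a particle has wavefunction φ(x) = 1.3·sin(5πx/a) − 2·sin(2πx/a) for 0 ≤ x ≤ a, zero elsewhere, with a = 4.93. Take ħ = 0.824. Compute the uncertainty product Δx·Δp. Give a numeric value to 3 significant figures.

2.25

Δx = √(⟨x²⟩−⟨x⟩²), Δp = √(⟨p²⟩−⟨p⟩²).
On 0 ≤ x ≤ a (j ≠ l): ∫sin²(jπx/a) dx = a/2, ∫sin(jπx/a)·sin(lπx/a) dx = 0; diagonal moments ∫x·sin²(jπx/a) dx = a²/4, ∫x²·sin²(jπx/a) dx = a³·(1/6 − 1/(4j²π²)); cross terms ∫x·sin(jπx/a)·sin(lπx/a) dx = 0 for j + l even and −4jla²/(π²(j² − l²)²) for j + l odd, ∫x²·sin(jπx/a)·sin(lπx/a) dx = (−1)^(j+l)·4jla³/(π²(j² − l²)²); higher powers the same way via product-to-sum and parts. d²/dx² sin(jπx/a) = −(jπ/a)²·sin(jπx/a); on 0 ≤ x ≤ a, ∫sin²(jπx/a) dx = a/2 and ∫sin(jπx/a)·sin(lπx/a) dx = 0 for j ≠ l, so only diagonal terms survive in ∫|φ|² and ∫φ·φ″; ∫φ·φ′ dx = [φ²/2] between the walls = 0.
Normalization: ∫|φ|² dx = 14.026.
⟨x⟩ = 2.5478, ⟨x²⟩ = 8.2789 ⇒ Δx = 1.3370.
⟨p⟩ = 0.0000, ⟨p²⟩ = 2.8226 ⇒ Δp = 1.6800.
Δx·Δp = 2.2462.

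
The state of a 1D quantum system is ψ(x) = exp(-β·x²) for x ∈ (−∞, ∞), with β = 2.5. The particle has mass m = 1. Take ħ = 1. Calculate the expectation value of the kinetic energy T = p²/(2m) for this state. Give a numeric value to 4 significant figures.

T = −(ħ²/2m) d²/dx², so ⟨T⟩ = −(ħ²/2m) ∫ ψ*·ψ'' dx / ∫|ψ|² dx; with m = 1.
Gaussian moments: ∫x^(2j)·e^(−2βx²) dx = (2j−1)!!/(4β)^j · √(π/(2β)), odd powers integrate to 0; here √(π/(2β)) = 0.79267. Derivatives: d/dx e^(−βx²) = −2βx·e^(−βx²), d²/dx² e^(−βx²) = (4β²x² − 2β)·e^(−βx²).
State is unnormalized: ∫|ψ|² dx = 0.79267, and ∫ψ*·(−ħ²/2m · ψ'') dx = 0.99083, so ⟨T⟩ = 0.99083 / 0.79267.
⟨T⟩ = 1.2500.

1.250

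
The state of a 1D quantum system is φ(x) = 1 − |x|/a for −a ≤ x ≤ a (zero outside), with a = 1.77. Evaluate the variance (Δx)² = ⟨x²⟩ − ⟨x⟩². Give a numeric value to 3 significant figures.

0.313

Compute ⟨x⟩ and ⟨x²⟩ separately, then (Δx)² = ⟨x²⟩ − ⟨x⟩².
φ is even, so ∫ over [−a, a] = 2∫₀ᵃ with φ = 1 − x/a there: ∫₀ᵃ (1 − x/a)² dx = a/3, ∫₀ᵃ x²(1 − x/a)² dx = a³/30, ∫₀ᵃ x⁴(1 − x/a)² dx = a⁵/105.
Normalization: ∫|φ|² dx = 1.1800.
⟨x⟩ = 0.0000 and ⟨x²⟩ = 0.31329.
(Δx)² = 0.31329 − (0.0000)² = 0.31329.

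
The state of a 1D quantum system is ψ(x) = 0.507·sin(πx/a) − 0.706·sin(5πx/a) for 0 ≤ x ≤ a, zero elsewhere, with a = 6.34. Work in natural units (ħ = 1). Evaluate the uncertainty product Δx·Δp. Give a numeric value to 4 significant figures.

Δx = √(⟨x²⟩−⟨x⟩²), Δp = √(⟨p²⟩−⟨p⟩²).
On 0 ≤ x ≤ a (j ≠ l): ∫sin²(jπx/a) dx = a/2, ∫sin(jπx/a)·sin(lπx/a) dx = 0; diagonal moments ∫x·sin²(jπx/a) dx = a²/4, ∫x²·sin²(jπx/a) dx = a³·(1/6 − 1/(4j²π²)); cross terms ∫x·sin(jπx/a)·sin(lπx/a) dx = 0 for j + l even and −4jla²/(π²(j² − l²)²) for j + l odd, ∫x²·sin(jπx/a)·sin(lπx/a) dx = (−1)^(j+l)·4jla³/(π²(j² − l²)²); higher powers the same way via product-to-sum and parts. d²/dx² sin(jπx/a) = −(jπ/a)²·sin(jπx/a); on 0 ≤ x ≤ a, ∫sin²(jπx/a) dx = a/2 and ∫sin(jπx/a)·sin(lπx/a) dx = 0 for j ≠ l, so only diagonal terms survive in ∫|ψ|² and ∫ψ·ψ″; ∫ψ·ψ′ dx = [ψ²/2] between the walls = 0.
Normalization: ∫|ψ|² dx = 2.3949.
⟨x⟩ = 3.1700, ⟨x²⟩ = 12.384 ⇒ Δx = 1.5281.
⟨p⟩ = 0.0000, ⟨p²⟩ = 4.1334 ⇒ Δp = 2.0331.
Δx·Δp = 3.1067.

3.107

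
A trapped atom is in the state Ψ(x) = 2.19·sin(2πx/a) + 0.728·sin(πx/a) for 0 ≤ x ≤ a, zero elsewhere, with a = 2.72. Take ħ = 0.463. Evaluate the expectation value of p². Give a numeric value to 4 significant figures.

1.059

p² Ψ = −ħ² d²Ψ/dx²; ⟨p²⟩ = −ħ² ∫ Ψ*·Ψ'' dx / ∫|Ψ|² dx.
d²/dx² sin(jπx/a) = −(jπ/a)²·sin(jπx/a); on 0 ≤ x ≤ a, ∫sin²(jπx/a) dx = a/2 and ∫sin(jπx/a)·sin(lπx/a) dx = 0 for j ≠ l, so only diagonal terms survive in ∫|Ψ|² and ∫Ψ·Ψ″; ∫Ψ·Ψ′ dx = [Ψ²/2] between the walls = 0.
State is unnormalized: ∫|Ψ|² dx = 7.2435, and ∫Ψ*·(−ħ² Ψ'') dx = 7.6674, so ⟨p²⟩ = 7.6674 / 7.2435.
⟨p²⟩ = 1.0585.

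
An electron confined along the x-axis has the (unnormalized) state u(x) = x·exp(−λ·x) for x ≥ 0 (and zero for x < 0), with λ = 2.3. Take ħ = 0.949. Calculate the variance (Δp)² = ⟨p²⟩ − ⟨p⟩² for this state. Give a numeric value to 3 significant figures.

Compute ⟨p⟩ and ⟨p²⟩ separately; (Δp)² = ⟨p²⟩ − ⟨p⟩².
Differentiate x·exp(−λ·x) with the product rule; every integrand then reduces to terms xʲ·e^(−2λx) on [0, ∞), with ∫₀^∞ xʲ·e^(−2λx) dx = j!/(2λ)^(j+1).
Normalization: ∫|u|² dx = 0.020547.
⟨p⟩ = 0.0000 and ⟨p²⟩ = 4.7642.
(Δp)² = 4.7642 − (0.0000)² = 4.7642.

4.76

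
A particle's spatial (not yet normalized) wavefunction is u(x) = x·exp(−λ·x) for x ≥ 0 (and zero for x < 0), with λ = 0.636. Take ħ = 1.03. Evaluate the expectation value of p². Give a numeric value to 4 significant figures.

p² u = −ħ² d²u/dx²; ⟨p²⟩ = −ħ² ∫ u*·u'' dx / ∫|u|² dx.
Differentiate x·exp(−λ·x) with the product rule; every integrand then reduces to terms xʲ·e^(−2λx) on [0, ∞), with ∫₀^∞ xʲ·e^(−2λx) dx = j!/(2λ)^(j+1).
State is unnormalized: ∫|u|² dx = 0.97178, and ∫u*·(−ħ² u'') dx = 0.41702, so ⟨p²⟩ = 0.41702 / 0.97178.
⟨p²⟩ = 0.42913.

0.4291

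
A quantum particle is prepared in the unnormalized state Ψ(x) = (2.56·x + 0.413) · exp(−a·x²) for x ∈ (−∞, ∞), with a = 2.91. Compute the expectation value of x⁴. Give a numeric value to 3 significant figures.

⟨x⁴⟩ = ∫ x⁴·|Ψ|² dx / ∫|Ψ|² dx (integrals over the domain).
Expand each integrand as polynomial × e^(−2ax²) and use ∫x^(2j)·e^(−2ax²) dx = (2j−1)!!/(4a)^j · √(π/(2a)), odd powers → 0; here √(π/(2a)) = 0.73471.
State is unnormalized: ∫|Ψ|² dx = 0.53898, and ∫Ψ*·x⁴·Ψ dx = 0.048571, so ⟨x⁴⟩ = 0.048571 / 0.53898.
⟨x⁴⟩ = 0.090117.

0.0901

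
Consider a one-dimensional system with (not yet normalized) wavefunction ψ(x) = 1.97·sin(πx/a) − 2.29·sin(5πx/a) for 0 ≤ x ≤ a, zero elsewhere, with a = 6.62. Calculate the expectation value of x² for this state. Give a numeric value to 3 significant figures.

13.3

⟨x²⟩ = ∫ x²·|ψ|² dx / ∫|ψ|² dx (integrals over the domain).
On 0 ≤ x ≤ a (j ≠ l): ∫sin²(jπx/a) dx = a/2, ∫sin(jπx/a)·sin(lπx/a) dx = 0; diagonal moments ∫x·sin²(jπx/a) dx = a²/4, ∫x²·sin²(jπx/a) dx = a³·(1/6 − 1/(4j²π²)); cross terms ∫x·sin(jπx/a)·sin(lπx/a) dx = 0 for j + l even and −4jla²/(π²(j² − l²)²) for j + l odd, ∫x²·sin(jπx/a)·sin(lπx/a) dx = (−1)^(j+l)·4jla³/(π²(j² − l²)²); higher powers the same way via product-to-sum and parts.
State is unnormalized: ∫|ψ|² dx = 30.204, and ∫ψ*·x²·ψ dx = 401.95, so ⟨x²⟩ = 401.95 / 30.204.
⟨x²⟩ = 13.308.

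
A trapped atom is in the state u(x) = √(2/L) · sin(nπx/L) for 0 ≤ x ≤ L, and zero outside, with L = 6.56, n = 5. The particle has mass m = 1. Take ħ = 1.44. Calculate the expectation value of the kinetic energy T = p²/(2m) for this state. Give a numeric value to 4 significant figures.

5.945

T = −(ħ²/2m) d²/dx², so ⟨T⟩ = −(ħ²/2m) ∫ u*·u'' dx; with m = 1.
d/dx sin(nπx/L) = (nπ/L)·cos(nπx/L) and d²/dx² sin(nπx/L) = −(nπ/L)²·sin(nπx/L); on 0 ≤ x ≤ L, ∫sin²(nπx/L) dx = L/2 and ∫sin(nπx/L)·cos(nπx/L) dx = 0.
⟨T⟩ = 5.9447.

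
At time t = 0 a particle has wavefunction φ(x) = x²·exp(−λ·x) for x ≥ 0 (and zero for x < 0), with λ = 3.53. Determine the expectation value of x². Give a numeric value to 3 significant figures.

⟨x²⟩ = ∫ x²·|φ|² dx / ∫|φ|² dx (integrals over the domain).
Every integrand reduces to terms xʲ·e^(−2λx) on [0, ∞); use ∫₀^∞ xʲ·e^(−2λx) dx = j!/(2λ)^(j+1).
State is unnormalized: ∫|φ|² dx = 0.0013683, and ∫φ*·x²·φ dx = 0.00082357, so ⟨x²⟩ = 0.00082357 / 0.0013683.
⟨x²⟩ = 0.60188.

0.602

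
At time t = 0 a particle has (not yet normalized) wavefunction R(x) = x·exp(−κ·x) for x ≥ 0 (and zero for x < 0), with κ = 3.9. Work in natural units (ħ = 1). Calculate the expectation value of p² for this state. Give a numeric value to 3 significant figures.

15.2

p² R = −ħ² d²R/dx²; ⟨p²⟩ = −ħ² ∫ R*·R'' dx / ∫|R|² dx.
Differentiate x·exp(−κ·x) with the product rule; every integrand then reduces to terms xʲ·e^(−2κx) on [0, ∞), with ∫₀^∞ xʲ·e^(−2κx) dx = j!/(2κ)^(j+1).
State is unnormalized: ∫|R|² dx = 0.0042145, and ∫R*·(−ħ² R'') dx = 0.064103, so ⟨p²⟩ = 0.064103 / 0.0042145.
⟨p²⟩ = 15.210.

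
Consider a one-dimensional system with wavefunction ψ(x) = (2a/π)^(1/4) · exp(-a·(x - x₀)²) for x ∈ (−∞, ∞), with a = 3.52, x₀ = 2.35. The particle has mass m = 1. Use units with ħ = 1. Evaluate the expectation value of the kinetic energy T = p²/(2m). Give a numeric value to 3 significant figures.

1.76

T = −(ħ²/2m) d²/dx², so ⟨T⟩ = −(ħ²/2m) ∫ ψ*·ψ'' dx; with m = 1.
Gaussian moments (u = x − x₀): ∫u^(2j)·e^(−2au²) du = (2j−1)!!/(4a)^j · √(π/(2a)), odd powers integrate to 0; here √(π/(2a)) = 0.66802. Derivatives: d/dx e^(−au²) = −2au·e^(−au²), d²/dx² e^(−au²) = (4a²u² − 2a)·e^(−au²).
⟨T⟩ = 1.7600.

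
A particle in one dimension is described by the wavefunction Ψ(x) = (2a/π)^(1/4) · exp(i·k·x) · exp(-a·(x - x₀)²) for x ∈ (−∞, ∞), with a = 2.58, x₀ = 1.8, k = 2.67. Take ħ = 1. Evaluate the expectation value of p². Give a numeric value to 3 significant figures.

p² Ψ = −ħ² d²Ψ/dx²; ⟨p²⟩ = −ħ² ∫ Ψ*·Ψ'' dx.
Gaussian moments (u = x − x₀): ∫u^(2j)·e^(−2au²) du = (2j−1)!!/(4a)^j · √(π/(2a)), odd powers integrate to 0; here √(π/(2a)) = 0.78028. Derivatives: Ψ′ = (ik − 2au)·Ψ, Ψ″ = ((ik − 2au)² − 2a)·Ψ; the odd-in-u pieces drop out.
⟨p²⟩ = 9.7089.

9.71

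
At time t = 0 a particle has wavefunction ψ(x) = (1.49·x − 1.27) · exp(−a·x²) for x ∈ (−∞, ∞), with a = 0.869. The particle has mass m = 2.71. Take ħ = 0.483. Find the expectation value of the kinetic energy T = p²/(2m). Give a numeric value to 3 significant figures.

0.0586

T = −(ħ²/2m) d²/dx², so ⟨T⟩ = −(ħ²/2m) ∫ ψ*·ψ'' dx / ∫|ψ|² dx; with m = 2.71.
Expand each integrand as polynomial × e^(−2ax²) and use ∫x^(2j)·e^(−2ax²) dx = (2j−1)!!/(4a)^j · √(π/(2a)), odd powers → 0; here √(π/(2a)) = 1.3445. Differentiate with the product rule, d/dx e^(−ax²) = −2ax·e^(−ax²).
State is unnormalized: ∫|ψ|² dx = 3.0272, and ∫ψ*·(−ħ²/2m · ψ'') dx = 0.17747, so ⟨T⟩ = 0.17747 / 3.0272.
⟨T⟩ = 0.058624.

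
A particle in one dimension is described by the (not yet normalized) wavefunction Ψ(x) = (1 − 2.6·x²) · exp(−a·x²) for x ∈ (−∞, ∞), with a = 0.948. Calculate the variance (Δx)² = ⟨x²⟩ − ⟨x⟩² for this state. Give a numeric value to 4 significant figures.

Compute ⟨x⟩ and ⟨x²⟩ separately, then (Δx)² = ⟨x²⟩ − ⟨x⟩².
Expand each integrand as polynomial × e^(−2ax²) and use ∫x^(2j)·e^(−2ax²) dx = (2j−1)!!/(4a)^j · √(π/(2a)), odd powers → 0; here √(π/(2a)) = 1.2872.
Normalization: ∫|Ψ|² dx = 1.3375.
⟨x⟩ = 0.0000 and ⟨x²⟩ = 0.99944.
(Δx)² = 0.99944 − (0.0000)² = 0.99944.

0.9994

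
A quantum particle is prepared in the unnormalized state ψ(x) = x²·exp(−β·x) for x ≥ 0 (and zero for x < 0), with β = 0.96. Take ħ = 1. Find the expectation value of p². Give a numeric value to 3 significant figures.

p² ψ = −ħ² d²ψ/dx²; ⟨p²⟩ = −ħ² ∫ ψ*·ψ'' dx / ∫|ψ|² dx.
Differentiate x²·exp(−β·x) with the product rule; every integrand then reduces to terms xʲ·e^(−2βx) on [0, ∞), with ∫₀^∞ xʲ·e^(−2βx) dx = j!/(2β)^(j+1).
State is unnormalized: ∫|ψ|² dx = 0.91982, and ∫ψ*·(−ħ² ψ'') dx = 0.28257, so ⟨p²⟩ = 0.28257 / 0.91982.
⟨p²⟩ = 0.30720.

0.307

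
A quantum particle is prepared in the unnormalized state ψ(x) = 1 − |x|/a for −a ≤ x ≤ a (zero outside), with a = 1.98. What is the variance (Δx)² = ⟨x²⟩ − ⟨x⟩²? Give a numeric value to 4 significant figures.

0.3920

Compute ⟨x⟩ and ⟨x²⟩ separately, then (Δx)² = ⟨x²⟩ − ⟨x⟩².
ψ is even, so ∫ over [−a, a] = 2∫₀ᵃ with ψ = 1 − x/a there: ∫₀ᵃ (1 − x/a)² dx = a/3, ∫₀ᵃ x²(1 − x/a)² dx = a³/30, ∫₀ᵃ x⁴(1 − x/a)² dx = a⁵/105.
Normalization: ∫|ψ|² dx = 1.3200.
⟨x⟩ = 0.0000 and ⟨x²⟩ = 0.39204.
(Δx)² = 0.39204 − (0.0000)² = 0.39204.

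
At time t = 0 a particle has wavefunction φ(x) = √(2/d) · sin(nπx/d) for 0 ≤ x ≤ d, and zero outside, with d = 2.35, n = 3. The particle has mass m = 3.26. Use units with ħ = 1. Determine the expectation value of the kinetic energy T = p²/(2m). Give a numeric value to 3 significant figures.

2.47

T = −(ħ²/2m) d²/dx², so ⟨T⟩ = −(ħ²/2m) ∫ φ*·φ'' dx; with m = 3.26.
d/dx sin(nπx/d) = (nπ/d)·cos(nπx/d) and d²/dx² sin(nπx/d) = −(nπ/d)²·sin(nπx/d); on 0 ≤ x ≤ d, ∫sin²(nπx/d) dx = d/2 and ∫sin(nπx/d)·cos(nπx/d) dx = 0.
⟨T⟩ = 2.4669.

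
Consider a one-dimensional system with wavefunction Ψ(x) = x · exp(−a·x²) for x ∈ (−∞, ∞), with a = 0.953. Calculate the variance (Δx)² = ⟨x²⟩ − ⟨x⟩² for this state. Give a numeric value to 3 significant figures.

0.787

Compute ⟨x⟩ and ⟨x²⟩ separately, then (Δx)² = ⟨x²⟩ − ⟨x⟩².
Expand each integrand as polynomial × e^(−2ax²) and use ∫x^(2j)·e^(−2ax²) dx = (2j−1)!!/(4a)^j · √(π/(2a)), odd powers → 0; here √(π/(2a)) = 1.2838.
Normalization: ∫|Ψ|² dx = 0.33679.
⟨x⟩ = 0.0000 and ⟨x²⟩ = 0.78699.
(Δx)² = 0.78699 − (0.0000)² = 0.78699.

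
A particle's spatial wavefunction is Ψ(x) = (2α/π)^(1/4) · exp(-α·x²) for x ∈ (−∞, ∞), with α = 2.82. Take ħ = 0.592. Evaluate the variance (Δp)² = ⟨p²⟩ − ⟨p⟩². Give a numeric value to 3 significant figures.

0.988

Compute ⟨p⟩ and ⟨p²⟩ separately; (Δp)² = ⟨p²⟩ − ⟨p⟩².
Gaussian moments: ∫x^(2j)·e^(−2αx²) dx = (2j−1)!!/(4α)^j · √(π/(2α)), odd powers integrate to 0; here √(π/(2α)) = 0.74634. Derivatives: d/dx e^(−αx²) = −2αx·e^(−αx²), d²/dx² e^(−αx²) = (4α²x² − 2α)·e^(−αx²).
⟨p⟩ = 0.0000 and ⟨p²⟩ = 0.98831.
(Δp)² = 0.98831 − (0.0000)² = 0.98831.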